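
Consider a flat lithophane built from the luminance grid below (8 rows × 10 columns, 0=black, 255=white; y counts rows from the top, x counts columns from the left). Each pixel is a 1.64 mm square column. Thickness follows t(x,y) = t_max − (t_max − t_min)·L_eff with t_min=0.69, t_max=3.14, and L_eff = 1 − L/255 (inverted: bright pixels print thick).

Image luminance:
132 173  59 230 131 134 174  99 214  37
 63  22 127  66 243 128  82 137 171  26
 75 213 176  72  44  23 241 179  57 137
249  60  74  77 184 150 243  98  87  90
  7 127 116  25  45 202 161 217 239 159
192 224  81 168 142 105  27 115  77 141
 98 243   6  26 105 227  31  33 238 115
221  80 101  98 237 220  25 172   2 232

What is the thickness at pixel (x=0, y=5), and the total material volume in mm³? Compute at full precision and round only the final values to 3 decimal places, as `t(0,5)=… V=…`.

span = t_max - t_min = 3.14 - 0.69 = 2.450
L(0,5) = 192, L_eff = 1 - 192/255 = 0.247059 (inverted)
t(0,5) = 3.14 - 2.450·0.247059 = 2.535
Σt over all 8·10 pixels = 774313/5100 ≈ 151.8260784
V = pitch²·Σt = 1.64²·774313/5100 = 408.351

t(0,5)=2.535 V=408.351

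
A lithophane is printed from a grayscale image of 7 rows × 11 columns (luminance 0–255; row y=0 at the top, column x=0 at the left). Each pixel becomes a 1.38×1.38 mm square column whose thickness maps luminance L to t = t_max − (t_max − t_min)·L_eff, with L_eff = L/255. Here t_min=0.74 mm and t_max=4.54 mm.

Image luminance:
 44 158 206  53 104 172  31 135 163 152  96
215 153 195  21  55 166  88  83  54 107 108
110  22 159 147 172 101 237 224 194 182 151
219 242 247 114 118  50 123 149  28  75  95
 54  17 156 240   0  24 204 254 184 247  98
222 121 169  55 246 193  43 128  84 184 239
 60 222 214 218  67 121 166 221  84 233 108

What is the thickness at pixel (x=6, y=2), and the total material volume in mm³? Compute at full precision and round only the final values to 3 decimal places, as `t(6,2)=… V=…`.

t(6,2)=1.008 V=365.090

span = t_max - t_min = 4.54 - 0.74 = 3.800
L(6,2) = 237, L_eff = 237/255 = 0.929412
t(6,2) = 4.54 - 3.800·0.929412 = 1.008
Σt over all 7·11 pixels = 488857/2550 ≈ 191.7086275
V = pitch²·Σt = 1.38²·488857/2550 = 365.090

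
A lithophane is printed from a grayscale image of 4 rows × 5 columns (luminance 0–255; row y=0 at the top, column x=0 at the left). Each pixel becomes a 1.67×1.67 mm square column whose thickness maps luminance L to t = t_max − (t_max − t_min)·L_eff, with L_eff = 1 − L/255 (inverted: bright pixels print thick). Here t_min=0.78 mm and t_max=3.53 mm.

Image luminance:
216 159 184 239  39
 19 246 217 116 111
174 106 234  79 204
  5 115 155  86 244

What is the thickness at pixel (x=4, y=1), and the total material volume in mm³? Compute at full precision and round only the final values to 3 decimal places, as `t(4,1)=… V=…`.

t(4,1)=1.977 V=132.172

span = t_max - t_min = 3.53 - 0.78 = 2.750
L(4,1) = 111, L_eff = 1 - 111/255 = 0.564706 (inverted)
t(4,1) = 3.53 - 2.750·0.564706 = 1.977
Σt over all 4·5 pixels = 2417/51 ≈ 47.3921569
V = pitch²·Σt = 1.67²·2417/51 = 132.172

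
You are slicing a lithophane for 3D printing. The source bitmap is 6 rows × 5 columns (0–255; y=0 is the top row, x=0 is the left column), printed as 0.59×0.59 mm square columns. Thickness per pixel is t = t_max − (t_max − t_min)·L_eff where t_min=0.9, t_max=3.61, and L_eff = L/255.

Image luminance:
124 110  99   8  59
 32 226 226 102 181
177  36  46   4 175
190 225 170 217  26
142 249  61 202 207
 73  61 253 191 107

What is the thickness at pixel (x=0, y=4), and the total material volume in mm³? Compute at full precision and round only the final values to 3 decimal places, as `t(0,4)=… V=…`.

t(0,4)=2.101 V=22.979

span = t_max - t_min = 3.61 - 0.9 = 2.710
L(0,4) = 142, L_eff = 142/255 = 0.556863
t(0,4) = 3.61 - 2.710·0.556863 = 2.101
Σt over all 6·5 pixels = 1683341/25500 ≈ 66.0133725
V = pitch²·Σt = 0.59²·1683341/25500 = 22.979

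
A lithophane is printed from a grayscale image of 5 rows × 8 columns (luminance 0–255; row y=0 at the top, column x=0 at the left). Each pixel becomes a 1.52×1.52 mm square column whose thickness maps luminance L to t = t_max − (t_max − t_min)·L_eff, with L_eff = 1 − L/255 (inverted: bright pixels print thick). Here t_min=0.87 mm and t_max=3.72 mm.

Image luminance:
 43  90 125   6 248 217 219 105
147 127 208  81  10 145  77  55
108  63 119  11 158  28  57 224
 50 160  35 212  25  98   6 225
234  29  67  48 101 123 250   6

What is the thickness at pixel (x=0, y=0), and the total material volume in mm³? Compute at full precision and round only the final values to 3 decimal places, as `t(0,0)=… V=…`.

span = t_max - t_min = 3.72 - 0.87 = 2.850
L(0,0) = 43, L_eff = 1 - 43/255 = 0.831373 (inverted)
t(0,0) = 3.72 - 2.850·0.831373 = 1.351
Σt over all 5·8 pixels = 7081/85 ≈ 83.3058824
V = pitch²·Σt = 1.52²·7081/85 = 192.470

t(0,0)=1.351 V=192.470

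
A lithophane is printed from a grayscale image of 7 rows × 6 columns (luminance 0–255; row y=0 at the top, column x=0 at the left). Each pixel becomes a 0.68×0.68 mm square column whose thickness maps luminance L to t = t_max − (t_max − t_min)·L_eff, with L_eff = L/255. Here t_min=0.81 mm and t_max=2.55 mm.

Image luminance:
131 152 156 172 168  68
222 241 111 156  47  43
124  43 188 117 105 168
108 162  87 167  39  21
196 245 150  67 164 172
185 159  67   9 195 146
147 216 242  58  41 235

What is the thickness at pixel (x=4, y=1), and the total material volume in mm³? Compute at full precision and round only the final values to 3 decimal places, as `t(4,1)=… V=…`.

t(4,1)=2.229 V=31.570

span = t_max - t_min = 2.55 - 0.81 = 1.740
L(4,1) = 47, L_eff = 47/255 = 0.184314
t(4,1) = 2.55 - 1.740·0.184314 = 2.229
Σt over all 7·6 pixels = 58033/850 ≈ 68.2741176
V = pitch²·Σt = 0.68²·58033/850 = 31.570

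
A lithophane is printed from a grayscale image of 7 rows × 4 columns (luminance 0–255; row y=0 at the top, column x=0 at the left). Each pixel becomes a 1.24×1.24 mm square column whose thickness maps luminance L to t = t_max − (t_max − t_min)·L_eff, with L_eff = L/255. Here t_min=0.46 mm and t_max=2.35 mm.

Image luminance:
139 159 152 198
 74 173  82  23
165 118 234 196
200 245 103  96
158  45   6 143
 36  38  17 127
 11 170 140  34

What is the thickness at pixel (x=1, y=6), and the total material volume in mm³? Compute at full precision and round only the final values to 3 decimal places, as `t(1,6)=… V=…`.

t(1,6)=1.090 V=63.771

span = t_max - t_min = 2.35 - 0.46 = 1.890
L(1,6) = 170, L_eff = 170/255 = 0.666667
t(1,6) = 2.35 - 1.890·0.666667 = 1.090
Σt over all 7·4 pixels = 176267/4250 ≈ 41.4745882
V = pitch²·Σt = 1.24²·176267/4250 = 63.771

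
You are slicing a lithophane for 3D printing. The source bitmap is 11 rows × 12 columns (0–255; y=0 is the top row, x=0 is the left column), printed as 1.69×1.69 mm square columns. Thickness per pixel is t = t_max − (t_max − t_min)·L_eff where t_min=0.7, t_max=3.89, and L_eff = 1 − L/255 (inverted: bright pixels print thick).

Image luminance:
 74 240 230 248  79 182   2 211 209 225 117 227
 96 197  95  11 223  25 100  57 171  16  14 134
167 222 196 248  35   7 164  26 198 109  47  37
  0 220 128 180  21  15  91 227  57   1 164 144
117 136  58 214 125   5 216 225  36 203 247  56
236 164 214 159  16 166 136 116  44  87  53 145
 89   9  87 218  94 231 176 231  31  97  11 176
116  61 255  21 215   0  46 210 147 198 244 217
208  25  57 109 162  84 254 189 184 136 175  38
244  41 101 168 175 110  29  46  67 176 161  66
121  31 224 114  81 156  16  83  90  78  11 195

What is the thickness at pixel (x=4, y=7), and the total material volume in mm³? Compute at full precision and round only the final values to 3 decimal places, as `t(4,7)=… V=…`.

t(4,7)=3.390 V=851.507

span = t_max - t_min = 3.89 - 0.7 = 3.190
L(4,7) = 215, L_eff = 1 - 215/255 = 0.156863 (inverted)
t(4,7) = 3.89 - 3.190·0.156863 = 3.390
Σt over all 11·12 pixels = 1267079/4250 ≈ 298.1362353
V = pitch²·Σt = 1.69²·1267079/4250 = 851.507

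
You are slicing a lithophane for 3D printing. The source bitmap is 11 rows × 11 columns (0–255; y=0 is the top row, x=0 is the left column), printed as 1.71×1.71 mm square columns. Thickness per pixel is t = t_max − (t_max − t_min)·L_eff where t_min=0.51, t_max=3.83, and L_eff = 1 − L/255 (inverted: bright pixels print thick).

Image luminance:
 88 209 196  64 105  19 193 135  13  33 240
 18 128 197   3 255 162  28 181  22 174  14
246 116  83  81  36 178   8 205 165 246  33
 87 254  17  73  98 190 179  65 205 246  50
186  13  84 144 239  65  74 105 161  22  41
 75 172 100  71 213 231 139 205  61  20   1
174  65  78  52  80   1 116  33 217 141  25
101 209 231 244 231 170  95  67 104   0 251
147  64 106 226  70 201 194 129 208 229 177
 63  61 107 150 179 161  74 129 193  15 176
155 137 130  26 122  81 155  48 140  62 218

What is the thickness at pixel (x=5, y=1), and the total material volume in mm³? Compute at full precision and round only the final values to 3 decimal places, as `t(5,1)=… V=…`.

t(5,1)=2.619 V=743.054

span = t_max - t_min = 3.83 - 0.51 = 3.320
L(5,1) = 162, L_eff = 1 - 162/255 = 0.364706 (inverted)
t(5,1) = 3.83 - 3.320·0.364706 = 2.619
Σt over all 11·11 pixels = 2159967/8500 ≈ 254.1137647
V = pitch²·Σt = 1.71²·2159967/8500 = 743.054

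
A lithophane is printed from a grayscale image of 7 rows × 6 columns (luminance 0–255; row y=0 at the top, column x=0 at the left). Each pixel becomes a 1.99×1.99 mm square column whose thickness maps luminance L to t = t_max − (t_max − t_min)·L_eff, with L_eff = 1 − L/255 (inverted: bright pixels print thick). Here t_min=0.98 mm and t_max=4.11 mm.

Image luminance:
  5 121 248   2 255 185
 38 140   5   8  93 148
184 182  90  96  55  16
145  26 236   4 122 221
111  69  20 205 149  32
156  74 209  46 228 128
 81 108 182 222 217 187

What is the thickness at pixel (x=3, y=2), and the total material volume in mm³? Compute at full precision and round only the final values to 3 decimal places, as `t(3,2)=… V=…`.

span = t_max - t_min = 4.11 - 0.98 = 3.130
L(3,2) = 96, L_eff = 1 - 96/255 = 0.623529 (inverted)
t(3,2) = 4.11 - 3.130·0.623529 = 2.158
Σt over all 7·6 pixels = 103.134
V = pitch²·Σt = 1.99²·103.134 = 408.421

t(3,2)=2.158 V=408.421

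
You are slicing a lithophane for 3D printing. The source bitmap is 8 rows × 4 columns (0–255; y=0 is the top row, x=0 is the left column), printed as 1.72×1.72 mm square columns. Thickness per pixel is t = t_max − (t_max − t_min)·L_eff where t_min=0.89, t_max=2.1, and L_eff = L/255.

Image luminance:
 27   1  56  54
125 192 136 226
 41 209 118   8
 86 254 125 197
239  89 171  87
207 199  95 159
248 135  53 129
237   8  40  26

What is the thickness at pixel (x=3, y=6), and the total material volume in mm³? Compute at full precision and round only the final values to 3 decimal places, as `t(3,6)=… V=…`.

span = t_max - t_min = 2.1 - 0.89 = 1.210
L(3,6) = 129, L_eff = 129/255 = 0.505882
t(3,6) = 2.1 - 1.210·0.505882 = 1.488
Σt over all 8·4 pixels = 1232383/25500 ≈ 48.3287451
V = pitch²·Σt = 1.72²·1232383/25500 = 142.976

t(3,6)=1.488 V=142.976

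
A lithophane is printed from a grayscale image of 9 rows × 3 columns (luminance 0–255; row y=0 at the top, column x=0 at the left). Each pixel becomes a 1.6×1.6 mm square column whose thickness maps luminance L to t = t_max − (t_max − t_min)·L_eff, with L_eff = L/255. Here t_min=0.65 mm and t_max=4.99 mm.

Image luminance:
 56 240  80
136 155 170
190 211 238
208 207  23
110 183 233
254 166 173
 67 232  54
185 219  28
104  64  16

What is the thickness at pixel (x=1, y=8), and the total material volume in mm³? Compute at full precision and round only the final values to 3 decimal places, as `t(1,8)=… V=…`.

t(1,8)=3.901 V=170.541

span = t_max - t_min = 4.99 - 0.65 = 4.340
L(1,8) = 64, L_eff = 64/255 = 0.250980
t(1,8) = 4.99 - 4.340·0.250980 = 3.901
Σt over all 9·3 pixels = 566249/8500 ≈ 66.6175294
V = pitch²·Σt = 1.6²·566249/8500 = 170.541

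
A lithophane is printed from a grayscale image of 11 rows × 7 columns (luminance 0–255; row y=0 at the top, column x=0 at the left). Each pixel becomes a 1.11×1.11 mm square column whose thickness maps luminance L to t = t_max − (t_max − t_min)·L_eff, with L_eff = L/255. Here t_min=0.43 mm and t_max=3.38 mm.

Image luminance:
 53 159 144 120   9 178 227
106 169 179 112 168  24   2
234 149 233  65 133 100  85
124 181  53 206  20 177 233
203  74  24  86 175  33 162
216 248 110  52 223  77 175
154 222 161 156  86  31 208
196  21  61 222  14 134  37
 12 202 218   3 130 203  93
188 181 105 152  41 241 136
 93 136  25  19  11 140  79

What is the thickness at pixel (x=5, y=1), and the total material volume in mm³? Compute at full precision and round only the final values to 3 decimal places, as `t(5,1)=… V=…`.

t(5,1)=3.102 V=183.660

span = t_max - t_min = 3.38 - 0.43 = 2.950
L(5,1) = 24, L_eff = 24/255 = 0.094118
t(5,1) = 3.38 - 2.950·0.094118 = 3.102
Σt over all 11·7 pixels = 126703/850 ≈ 149.0623529
V = pitch²·Σt = 1.11²·126703/850 = 183.660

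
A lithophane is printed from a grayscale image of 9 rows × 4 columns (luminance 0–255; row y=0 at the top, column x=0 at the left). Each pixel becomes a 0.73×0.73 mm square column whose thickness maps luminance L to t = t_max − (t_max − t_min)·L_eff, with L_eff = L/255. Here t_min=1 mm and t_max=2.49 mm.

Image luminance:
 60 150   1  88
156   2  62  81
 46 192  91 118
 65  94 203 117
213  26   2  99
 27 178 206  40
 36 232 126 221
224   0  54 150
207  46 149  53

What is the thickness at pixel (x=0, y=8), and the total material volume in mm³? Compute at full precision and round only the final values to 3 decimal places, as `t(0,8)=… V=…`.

t(0,8)=1.280 V=35.890

span = t_max - t_min = 2.49 - 1 = 1.490
L(0,8) = 207, L_eff = 207/255 = 0.811765
t(0,8) = 2.49 - 1.490·0.811765 = 1.280
Σt over all 9·4 pixels = 343477/5100 ≈ 67.3484314
V = pitch²·Σt = 0.73²·343477/5100 = 35.890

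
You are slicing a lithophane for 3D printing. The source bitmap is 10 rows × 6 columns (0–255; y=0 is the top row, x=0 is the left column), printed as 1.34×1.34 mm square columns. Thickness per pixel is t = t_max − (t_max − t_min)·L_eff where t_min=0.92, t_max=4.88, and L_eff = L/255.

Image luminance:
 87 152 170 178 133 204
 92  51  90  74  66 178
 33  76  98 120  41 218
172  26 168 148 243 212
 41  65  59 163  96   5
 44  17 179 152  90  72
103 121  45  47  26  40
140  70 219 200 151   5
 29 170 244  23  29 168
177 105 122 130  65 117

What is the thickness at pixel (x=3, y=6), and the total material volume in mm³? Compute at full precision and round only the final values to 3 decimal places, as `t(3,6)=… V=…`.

span = t_max - t_min = 4.88 - 0.92 = 3.960
L(3,6) = 47, L_eff = 47/255 = 0.184314
t(3,6) = 4.88 - 3.960·0.184314 = 4.150
Σt over all 10·6 pixels = 405753/2125 ≈ 190.9425882
V = pitch²·Σt = 1.34²·405753/2125 = 342.857

t(3,6)=4.150 V=342.857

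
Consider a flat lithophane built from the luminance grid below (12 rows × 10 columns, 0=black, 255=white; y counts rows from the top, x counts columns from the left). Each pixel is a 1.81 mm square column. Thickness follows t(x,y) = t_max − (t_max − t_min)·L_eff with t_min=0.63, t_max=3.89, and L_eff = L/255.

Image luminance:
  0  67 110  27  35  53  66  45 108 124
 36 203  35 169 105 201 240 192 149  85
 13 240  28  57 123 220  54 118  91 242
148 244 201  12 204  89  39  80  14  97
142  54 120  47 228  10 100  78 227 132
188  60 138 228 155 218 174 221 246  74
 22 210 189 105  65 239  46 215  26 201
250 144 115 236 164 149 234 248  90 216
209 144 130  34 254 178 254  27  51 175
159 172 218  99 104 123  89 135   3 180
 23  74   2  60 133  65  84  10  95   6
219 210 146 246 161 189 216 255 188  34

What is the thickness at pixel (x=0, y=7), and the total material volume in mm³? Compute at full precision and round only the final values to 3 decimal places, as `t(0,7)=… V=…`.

t(0,7)=0.694 V=879.180

span = t_max - t_min = 3.89 - 0.63 = 3.260
L(0,7) = 250, L_eff = 250/255 = 0.980392
t(0,7) = 3.89 - 3.260·0.980392 = 0.694
Σt over all 12·10 pixels = 570269/2125 ≈ 268.3618824
V = pitch²·Σt = 1.81²·570269/2125 = 879.180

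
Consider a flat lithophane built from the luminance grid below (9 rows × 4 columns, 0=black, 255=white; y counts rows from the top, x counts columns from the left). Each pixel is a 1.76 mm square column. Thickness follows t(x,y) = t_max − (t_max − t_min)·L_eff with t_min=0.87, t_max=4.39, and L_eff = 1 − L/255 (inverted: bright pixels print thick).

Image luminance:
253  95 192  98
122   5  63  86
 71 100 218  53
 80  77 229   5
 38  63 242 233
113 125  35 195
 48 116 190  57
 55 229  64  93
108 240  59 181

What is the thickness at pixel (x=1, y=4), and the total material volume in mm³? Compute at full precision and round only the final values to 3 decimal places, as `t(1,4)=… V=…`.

t(1,4)=1.740 V=277.930

span = t_max - t_min = 4.39 - 0.87 = 3.520
L(1,4) = 63, L_eff = 1 - 63/255 = 0.752941 (inverted)
t(1,4) = 4.39 - 3.520·0.752941 = 1.740
Σt over all 9·4 pixels = 571993/6375 ≈ 89.7243922
V = pitch²·Σt = 1.76²·571993/6375 = 277.930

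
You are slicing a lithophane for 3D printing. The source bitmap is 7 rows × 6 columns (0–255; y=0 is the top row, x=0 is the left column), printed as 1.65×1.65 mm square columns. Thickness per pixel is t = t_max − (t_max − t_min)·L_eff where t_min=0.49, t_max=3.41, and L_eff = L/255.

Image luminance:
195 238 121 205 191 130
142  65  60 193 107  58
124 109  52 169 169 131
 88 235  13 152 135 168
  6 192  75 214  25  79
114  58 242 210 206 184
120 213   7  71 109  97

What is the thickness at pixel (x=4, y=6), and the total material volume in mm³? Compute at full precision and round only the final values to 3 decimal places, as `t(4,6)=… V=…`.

span = t_max - t_min = 3.41 - 0.49 = 2.920
L(4,6) = 109, L_eff = 109/255 = 0.427451
t(4,6) = 3.41 - 2.920·0.427451 = 2.162
Σt over all 7·6 pixels = 342381/4250 ≈ 80.5602353
V = pitch²·Σt = 1.65²·342381/4250 = 219.325

t(4,6)=2.162 V=219.325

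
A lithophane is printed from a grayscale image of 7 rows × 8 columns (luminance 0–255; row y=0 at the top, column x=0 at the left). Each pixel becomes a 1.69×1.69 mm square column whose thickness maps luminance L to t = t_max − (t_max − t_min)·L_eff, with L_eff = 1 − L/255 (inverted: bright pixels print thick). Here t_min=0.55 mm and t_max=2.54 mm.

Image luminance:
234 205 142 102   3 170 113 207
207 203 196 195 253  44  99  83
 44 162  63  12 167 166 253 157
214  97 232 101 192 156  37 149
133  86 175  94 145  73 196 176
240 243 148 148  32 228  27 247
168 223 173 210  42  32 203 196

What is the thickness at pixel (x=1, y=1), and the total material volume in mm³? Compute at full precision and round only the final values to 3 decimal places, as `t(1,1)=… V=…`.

span = t_max - t_min = 2.54 - 0.55 = 1.990
L(1,1) = 203, L_eff = 1 - 203/255 = 0.203922 (inverted)
t(1,1) = 2.54 - 1.990·0.203922 = 2.134
Σt over all 7·8 pixels = 35828/375 ≈ 95.5413333
V = pitch²·Σt = 1.69²·35828/375 = 272.876

t(1,1)=2.134 V=272.876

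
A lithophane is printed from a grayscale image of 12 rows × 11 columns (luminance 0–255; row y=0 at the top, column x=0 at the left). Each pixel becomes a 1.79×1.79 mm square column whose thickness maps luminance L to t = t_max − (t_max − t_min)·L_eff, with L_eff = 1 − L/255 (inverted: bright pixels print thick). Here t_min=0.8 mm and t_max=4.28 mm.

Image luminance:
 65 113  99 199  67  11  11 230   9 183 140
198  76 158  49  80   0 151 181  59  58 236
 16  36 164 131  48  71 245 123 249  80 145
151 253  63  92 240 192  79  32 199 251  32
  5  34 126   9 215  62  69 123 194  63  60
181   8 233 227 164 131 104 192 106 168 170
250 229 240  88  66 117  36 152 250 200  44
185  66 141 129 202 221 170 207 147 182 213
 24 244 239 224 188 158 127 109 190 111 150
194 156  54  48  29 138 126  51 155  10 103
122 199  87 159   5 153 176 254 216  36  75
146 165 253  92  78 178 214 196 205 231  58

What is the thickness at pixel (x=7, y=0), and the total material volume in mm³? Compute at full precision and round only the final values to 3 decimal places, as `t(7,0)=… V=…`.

span = t_max - t_min = 4.28 - 0.8 = 3.480
L(7,0) = 230, L_eff = 1 - 230/255 = 0.098039 (inverted)
t(7,0) = 4.28 - 3.480·0.098039 = 3.939
Σt over all 12·11 pixels = 146786/425 ≈ 345.3788235
V = pitch²·Σt = 1.79²·146786/425 = 1106.628

t(7,0)=3.939 V=1106.628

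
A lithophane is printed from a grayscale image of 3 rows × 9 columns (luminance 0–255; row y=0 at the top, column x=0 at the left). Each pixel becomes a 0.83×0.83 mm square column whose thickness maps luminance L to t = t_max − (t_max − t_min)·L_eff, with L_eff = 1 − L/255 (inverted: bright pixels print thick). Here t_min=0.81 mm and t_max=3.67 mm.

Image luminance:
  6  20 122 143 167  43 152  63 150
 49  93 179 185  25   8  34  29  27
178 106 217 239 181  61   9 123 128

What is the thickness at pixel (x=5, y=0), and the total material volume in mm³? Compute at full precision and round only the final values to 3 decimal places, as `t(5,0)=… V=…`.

t(5,0)=1.292 V=36.214

span = t_max - t_min = 3.67 - 0.81 = 2.860
L(5,0) = 43, L_eff = 1 - 43/255 = 0.831373 (inverted)
t(5,0) = 3.67 - 2.860·0.831373 = 1.292
Σt over all 3·9 pixels = 78851/1500 ≈ 52.5673333
V = pitch²·Σt = 0.83²·78851/1500 = 36.214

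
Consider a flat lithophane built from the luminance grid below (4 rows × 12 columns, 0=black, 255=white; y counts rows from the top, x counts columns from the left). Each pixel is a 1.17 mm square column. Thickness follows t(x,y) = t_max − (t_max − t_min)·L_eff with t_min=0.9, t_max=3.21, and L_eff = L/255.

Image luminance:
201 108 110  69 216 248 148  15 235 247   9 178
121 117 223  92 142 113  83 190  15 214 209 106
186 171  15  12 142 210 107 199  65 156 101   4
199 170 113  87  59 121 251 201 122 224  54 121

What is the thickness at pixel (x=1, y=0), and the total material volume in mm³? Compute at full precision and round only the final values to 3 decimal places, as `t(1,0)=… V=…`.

t(1,0)=2.232 V=130.328

span = t_max - t_min = 3.21 - 0.9 = 2.310
L(1,0) = 108, L_eff = 108/255 = 0.423529
t(1,0) = 3.21 - 2.310·0.423529 = 2.232
Σt over all 4·12 pixels = 809257/8500 ≈ 95.2067059
V = pitch²·Σt = 1.17²·809257/8500 = 130.328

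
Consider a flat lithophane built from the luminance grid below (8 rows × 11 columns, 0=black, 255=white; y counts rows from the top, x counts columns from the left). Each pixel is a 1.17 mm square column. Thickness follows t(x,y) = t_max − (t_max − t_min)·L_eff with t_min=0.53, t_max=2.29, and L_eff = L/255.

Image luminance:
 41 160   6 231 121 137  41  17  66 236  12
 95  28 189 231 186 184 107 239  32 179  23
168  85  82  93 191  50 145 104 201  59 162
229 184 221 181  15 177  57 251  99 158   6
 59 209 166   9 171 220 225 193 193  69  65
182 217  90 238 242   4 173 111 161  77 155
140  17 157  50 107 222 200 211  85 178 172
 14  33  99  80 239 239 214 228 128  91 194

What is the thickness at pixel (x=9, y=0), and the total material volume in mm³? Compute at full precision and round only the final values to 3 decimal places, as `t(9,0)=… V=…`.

span = t_max - t_min = 2.29 - 0.53 = 1.760
L(9,0) = 236, L_eff = 236/255 = 0.925490
t(9,0) = 2.29 - 1.760·0.925490 = 0.661
Σt over all 8·11 pixels = 765226/6375 ≈ 120.0354510
V = pitch²·Σt = 1.17²·765226/6375 = 164.317

t(9,0)=0.661 V=164.317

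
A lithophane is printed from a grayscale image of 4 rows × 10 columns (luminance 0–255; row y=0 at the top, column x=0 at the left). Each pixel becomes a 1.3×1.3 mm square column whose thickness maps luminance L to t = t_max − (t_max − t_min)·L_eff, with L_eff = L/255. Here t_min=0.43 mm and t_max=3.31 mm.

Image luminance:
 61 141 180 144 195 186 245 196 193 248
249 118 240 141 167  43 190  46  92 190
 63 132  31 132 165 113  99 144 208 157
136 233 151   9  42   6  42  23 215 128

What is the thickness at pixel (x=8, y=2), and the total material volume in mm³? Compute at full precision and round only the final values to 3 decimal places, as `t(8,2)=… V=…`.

span = t_max - t_min = 3.31 - 0.43 = 2.880
L(8,2) = 208, L_eff = 208/255 = 0.815686
t(8,2) = 3.31 - 2.880·0.815686 = 0.961
Σt over all 4·10 pixels = 149494/2125 ≈ 70.3501176
V = pitch²·Σt = 1.3²·149494/2125 = 118.892

t(8,2)=0.961 V=118.892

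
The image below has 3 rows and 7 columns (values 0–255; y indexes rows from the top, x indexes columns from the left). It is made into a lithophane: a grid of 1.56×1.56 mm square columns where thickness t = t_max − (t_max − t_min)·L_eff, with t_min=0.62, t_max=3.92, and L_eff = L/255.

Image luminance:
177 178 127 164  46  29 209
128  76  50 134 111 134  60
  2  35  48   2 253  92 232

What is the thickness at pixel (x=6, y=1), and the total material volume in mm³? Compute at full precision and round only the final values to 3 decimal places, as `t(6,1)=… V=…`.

span = t_max - t_min = 3.92 - 0.62 = 3.300
L(6,1) = 60, L_eff = 60/255 = 0.235294
t(6,1) = 3.92 - 3.300·0.235294 = 3.144
Σt over all 3·7 pixels = 8963/170 ≈ 52.7235294
V = pitch²·Σt = 1.56²·8963/170 = 128.308

t(6,1)=3.144 V=128.308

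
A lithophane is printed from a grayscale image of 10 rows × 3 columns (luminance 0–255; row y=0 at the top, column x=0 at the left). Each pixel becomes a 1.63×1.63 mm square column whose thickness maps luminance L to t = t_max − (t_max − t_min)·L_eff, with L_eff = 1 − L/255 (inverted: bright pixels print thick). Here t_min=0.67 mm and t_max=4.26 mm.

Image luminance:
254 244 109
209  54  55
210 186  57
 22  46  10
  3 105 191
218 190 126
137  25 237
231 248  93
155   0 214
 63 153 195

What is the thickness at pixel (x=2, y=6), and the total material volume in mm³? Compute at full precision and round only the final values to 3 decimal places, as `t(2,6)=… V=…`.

t(2,6)=4.007 V=204.520

span = t_max - t_min = 4.26 - 0.67 = 3.590
L(2,6) = 237, L_eff = 1 - 237/255 = 0.070588 (inverted)
t(2,6) = 4.26 - 3.590·0.070588 = 4.007
Σt over all 10·3 pixels = 196291/2550 ≈ 76.9768627
V = pitch²·Σt = 1.63²·196291/2550 = 204.520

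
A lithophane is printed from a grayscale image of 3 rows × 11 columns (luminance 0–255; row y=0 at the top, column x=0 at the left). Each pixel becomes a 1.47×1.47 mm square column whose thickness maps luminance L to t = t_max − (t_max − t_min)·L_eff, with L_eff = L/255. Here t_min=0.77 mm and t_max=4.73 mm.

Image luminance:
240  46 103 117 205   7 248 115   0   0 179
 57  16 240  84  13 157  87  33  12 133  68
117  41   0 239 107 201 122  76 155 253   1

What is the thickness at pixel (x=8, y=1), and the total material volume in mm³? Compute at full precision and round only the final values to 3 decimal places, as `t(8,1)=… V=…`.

span = t_max - t_min = 4.73 - 0.77 = 3.960
L(8,1) = 12, L_eff = 12/255 = 0.047059
t(8,1) = 4.73 - 3.960·0.047059 = 4.544
Σt over all 3·11 pixels = 868461/8500 ≈ 102.1718824
V = pitch²·Σt = 1.47²·868461/8500 = 220.783

t(8,1)=4.544 V=220.783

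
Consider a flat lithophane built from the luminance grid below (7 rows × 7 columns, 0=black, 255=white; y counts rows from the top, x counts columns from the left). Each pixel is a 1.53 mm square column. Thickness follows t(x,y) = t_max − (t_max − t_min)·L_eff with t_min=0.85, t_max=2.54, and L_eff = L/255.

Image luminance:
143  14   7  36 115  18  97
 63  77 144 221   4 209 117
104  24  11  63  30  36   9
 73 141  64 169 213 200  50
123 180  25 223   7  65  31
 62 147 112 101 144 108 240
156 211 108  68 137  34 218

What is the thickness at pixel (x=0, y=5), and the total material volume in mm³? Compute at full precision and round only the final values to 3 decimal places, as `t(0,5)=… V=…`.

t(0,5)=2.129 V=214.522

span = t_max - t_min = 2.54 - 0.85 = 1.690
L(0,5) = 62, L_eff = 62/255 = 0.243137
t(0,5) = 2.54 - 1.690·0.243137 = 2.129
Σt over all 7·7 pixels = 1168421/12750 ≈ 91.6408627
V = pitch²·Σt = 1.53²·1168421/12750 = 214.522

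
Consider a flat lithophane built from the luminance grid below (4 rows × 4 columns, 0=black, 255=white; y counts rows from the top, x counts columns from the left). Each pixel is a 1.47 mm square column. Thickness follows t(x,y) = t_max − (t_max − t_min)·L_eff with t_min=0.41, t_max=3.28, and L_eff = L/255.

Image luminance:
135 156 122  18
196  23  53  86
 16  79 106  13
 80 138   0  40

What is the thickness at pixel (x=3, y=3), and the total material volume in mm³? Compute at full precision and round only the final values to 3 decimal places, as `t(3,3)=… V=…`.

span = t_max - t_min = 3.28 - 0.41 = 2.870
L(3,3) = 40, L_eff = 40/255 = 0.156863
t(3,3) = 3.28 - 2.870·0.156863 = 2.830
Σt over all 4·4 pixels = 976333/25500 ≈ 38.2875686
V = pitch²·Σt = 1.47²·976333/25500 = 82.736

t(3,3)=2.830 V=82.736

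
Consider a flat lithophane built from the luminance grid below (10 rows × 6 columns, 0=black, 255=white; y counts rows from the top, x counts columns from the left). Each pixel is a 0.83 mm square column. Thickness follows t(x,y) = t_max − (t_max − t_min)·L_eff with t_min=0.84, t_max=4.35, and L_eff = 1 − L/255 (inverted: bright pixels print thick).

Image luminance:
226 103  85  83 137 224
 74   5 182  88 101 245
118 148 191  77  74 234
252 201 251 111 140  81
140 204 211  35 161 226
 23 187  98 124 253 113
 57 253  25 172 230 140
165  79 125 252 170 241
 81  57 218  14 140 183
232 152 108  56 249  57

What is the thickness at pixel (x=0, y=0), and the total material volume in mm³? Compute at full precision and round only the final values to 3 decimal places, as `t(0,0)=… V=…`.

t(0,0)=3.951 V=116.858

span = t_max - t_min = 4.35 - 0.84 = 3.510
L(0,0) = 226, L_eff = 1 - 226/255 = 0.113725 (inverted)
t(0,0) = 4.35 - 3.510·0.113725 = 3.951
Σt over all 10·6 pixels = 720927/4250 ≈ 169.6298824
V = pitch²·Σt = 0.83²·720927/4250 = 116.858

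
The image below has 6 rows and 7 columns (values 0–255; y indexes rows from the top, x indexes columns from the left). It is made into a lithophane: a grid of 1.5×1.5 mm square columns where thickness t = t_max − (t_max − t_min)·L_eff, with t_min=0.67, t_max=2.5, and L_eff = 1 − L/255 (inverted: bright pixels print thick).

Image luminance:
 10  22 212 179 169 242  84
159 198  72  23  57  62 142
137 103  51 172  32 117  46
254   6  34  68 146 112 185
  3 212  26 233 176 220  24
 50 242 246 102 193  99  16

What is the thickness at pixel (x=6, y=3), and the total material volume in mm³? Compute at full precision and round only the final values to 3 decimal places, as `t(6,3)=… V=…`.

span = t_max - t_min = 2.5 - 0.67 = 1.830
L(6,3) = 185, L_eff = 1 - 185/255 = 0.274510 (inverted)
t(6,3) = 2.5 - 1.830·0.274510 = 1.998
Σt over all 6·7 pixels = 270143/4250 ≈ 63.5630588
V = pitch²·Σt = 1.5²·270143/4250 = 143.017

t(6,3)=1.998 V=143.017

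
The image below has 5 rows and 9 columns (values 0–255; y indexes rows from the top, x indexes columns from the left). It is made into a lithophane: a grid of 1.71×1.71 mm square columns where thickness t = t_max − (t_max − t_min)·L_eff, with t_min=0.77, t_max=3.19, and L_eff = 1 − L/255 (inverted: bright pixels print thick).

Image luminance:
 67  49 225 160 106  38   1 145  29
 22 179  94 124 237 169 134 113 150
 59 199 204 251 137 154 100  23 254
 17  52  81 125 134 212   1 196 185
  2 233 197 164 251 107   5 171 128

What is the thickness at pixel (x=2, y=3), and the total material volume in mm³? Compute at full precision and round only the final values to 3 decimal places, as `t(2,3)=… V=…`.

t(2,3)=1.539 V=259.053

span = t_max - t_min = 3.19 - 0.77 = 2.420
L(2,3) = 81, L_eff = 1 - 81/255 = 0.682353 (inverted)
t(2,3) = 3.19 - 2.420·0.682353 = 1.539
Σt over all 5·9 pixels = 2259103/25500 ≈ 88.5922745
V = pitch²·Σt = 1.71²·2259103/25500 = 259.053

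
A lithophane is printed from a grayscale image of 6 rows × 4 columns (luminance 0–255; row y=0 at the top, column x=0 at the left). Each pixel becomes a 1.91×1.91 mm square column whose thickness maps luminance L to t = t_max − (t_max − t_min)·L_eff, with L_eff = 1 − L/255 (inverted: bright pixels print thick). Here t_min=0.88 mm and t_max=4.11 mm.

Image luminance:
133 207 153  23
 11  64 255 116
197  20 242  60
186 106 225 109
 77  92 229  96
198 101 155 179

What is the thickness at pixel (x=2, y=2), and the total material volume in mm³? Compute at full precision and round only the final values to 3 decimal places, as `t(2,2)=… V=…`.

t(2,2)=3.945 V=226.489

span = t_max - t_min = 4.11 - 0.88 = 3.230
L(2,2) = 242, L_eff = 1 - 242/255 = 0.050980 (inverted)
t(2,2) = 4.11 - 3.230·0.050980 = 3.945
Σt over all 6·4 pixels = 62.084
V = pitch²·Σt = 1.91²·62.084 = 226.489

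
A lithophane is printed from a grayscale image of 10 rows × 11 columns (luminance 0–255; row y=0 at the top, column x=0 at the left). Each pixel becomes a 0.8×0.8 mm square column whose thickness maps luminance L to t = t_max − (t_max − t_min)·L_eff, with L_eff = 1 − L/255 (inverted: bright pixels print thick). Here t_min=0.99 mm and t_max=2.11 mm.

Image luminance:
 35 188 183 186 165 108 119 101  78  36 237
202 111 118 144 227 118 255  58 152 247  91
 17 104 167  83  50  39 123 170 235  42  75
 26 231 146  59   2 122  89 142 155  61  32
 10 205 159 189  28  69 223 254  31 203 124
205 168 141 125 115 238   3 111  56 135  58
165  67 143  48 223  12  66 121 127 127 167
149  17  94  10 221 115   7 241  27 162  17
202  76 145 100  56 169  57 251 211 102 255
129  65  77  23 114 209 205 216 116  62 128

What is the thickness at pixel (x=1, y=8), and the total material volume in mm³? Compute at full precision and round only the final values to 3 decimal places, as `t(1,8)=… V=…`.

span = t_max - t_min = 2.11 - 0.99 = 1.120
L(1,8) = 76, L_eff = 1 - 76/255 = 0.701961 (inverted)
t(1,8) = 2.11 - 1.120·0.701961 = 1.324
Σt over all 10·11 pixels = 714321/4250 ≈ 168.0755294
V = pitch²·Σt = 0.8²·714321/4250 = 107.568

t(1,8)=1.324 V=107.568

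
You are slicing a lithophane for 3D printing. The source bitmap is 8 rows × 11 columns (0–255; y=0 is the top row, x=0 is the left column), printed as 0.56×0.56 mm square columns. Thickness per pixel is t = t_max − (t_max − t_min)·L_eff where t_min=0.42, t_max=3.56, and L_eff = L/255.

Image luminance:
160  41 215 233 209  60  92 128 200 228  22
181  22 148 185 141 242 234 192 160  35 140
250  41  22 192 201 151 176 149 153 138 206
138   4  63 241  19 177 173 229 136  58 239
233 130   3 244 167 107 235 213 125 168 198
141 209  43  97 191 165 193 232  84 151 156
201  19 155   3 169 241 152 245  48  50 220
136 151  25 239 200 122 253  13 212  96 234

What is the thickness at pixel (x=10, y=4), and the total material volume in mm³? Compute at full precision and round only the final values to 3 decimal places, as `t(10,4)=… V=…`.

t(10,4)=1.122 V=47.685

span = t_max - t_min = 3.56 - 0.42 = 3.140
L(10,4) = 198, L_eff = 198/255 = 0.776471
t(10,4) = 3.56 - 3.140·0.776471 = 1.122
Σt over all 8·11 pixels = 1938719/12750 ≈ 152.0563922
V = pitch²·Σt = 0.56²·1938719/12750 = 47.685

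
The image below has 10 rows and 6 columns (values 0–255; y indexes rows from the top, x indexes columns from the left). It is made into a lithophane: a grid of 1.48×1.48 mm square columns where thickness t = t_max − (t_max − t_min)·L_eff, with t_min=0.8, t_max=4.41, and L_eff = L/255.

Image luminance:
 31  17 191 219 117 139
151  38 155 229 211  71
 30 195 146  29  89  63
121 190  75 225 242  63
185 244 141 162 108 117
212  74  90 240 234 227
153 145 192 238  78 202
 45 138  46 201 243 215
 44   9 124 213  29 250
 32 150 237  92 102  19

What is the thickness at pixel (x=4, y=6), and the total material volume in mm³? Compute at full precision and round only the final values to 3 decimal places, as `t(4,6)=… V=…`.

t(4,6)=3.306 V=323.196

span = t_max - t_min = 4.41 - 0.8 = 3.610
L(4,6) = 78, L_eff = 78/255 = 0.305882
t(4,6) = 4.41 - 3.610·0.305882 = 3.306
Σt over all 10·6 pixels = 313546/2125 ≈ 147.5510588
V = pitch²·Σt = 1.48²·313546/2125 = 323.196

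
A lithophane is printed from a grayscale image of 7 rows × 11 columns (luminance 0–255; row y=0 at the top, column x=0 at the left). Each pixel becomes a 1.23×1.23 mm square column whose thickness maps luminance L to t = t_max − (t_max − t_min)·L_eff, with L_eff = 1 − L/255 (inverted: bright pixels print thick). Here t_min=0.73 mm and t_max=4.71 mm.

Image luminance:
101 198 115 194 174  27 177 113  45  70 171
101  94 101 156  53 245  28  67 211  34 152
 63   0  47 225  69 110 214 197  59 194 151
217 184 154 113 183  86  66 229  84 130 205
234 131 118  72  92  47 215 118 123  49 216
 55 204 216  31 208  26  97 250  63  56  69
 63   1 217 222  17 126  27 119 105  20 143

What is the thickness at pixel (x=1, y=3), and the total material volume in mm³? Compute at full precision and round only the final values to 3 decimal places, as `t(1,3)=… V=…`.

span = t_max - t_min = 4.71 - 0.73 = 3.980
L(1,3) = 184, L_eff = 1 - 184/255 = 0.278431 (inverted)
t(1,3) = 4.71 - 3.980·0.278431 = 3.602
Σt over all 7·11 pixels = 1719147/8500 ≈ 202.2525882
V = pitch²·Σt = 1.23²·1719147/8500 = 305.988

t(1,3)=3.602 V=305.988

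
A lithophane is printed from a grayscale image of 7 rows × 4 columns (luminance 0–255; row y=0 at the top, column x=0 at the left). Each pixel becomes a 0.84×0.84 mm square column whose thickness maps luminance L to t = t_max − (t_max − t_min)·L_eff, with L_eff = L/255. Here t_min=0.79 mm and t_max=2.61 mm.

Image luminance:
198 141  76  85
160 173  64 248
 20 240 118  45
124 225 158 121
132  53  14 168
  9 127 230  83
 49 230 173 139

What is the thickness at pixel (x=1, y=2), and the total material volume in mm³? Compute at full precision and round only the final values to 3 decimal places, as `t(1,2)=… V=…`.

span = t_max - t_min = 2.61 - 0.79 = 1.820
L(1,2) = 240, L_eff = 240/255 = 0.941176
t(1,2) = 2.61 - 1.820·0.941176 = 0.897
Σt over all 7·4 pixels = 201299/4250 ≈ 47.3644706
V = pitch²·Σt = 0.84²·201299/4250 = 33.420

t(1,2)=0.897 V=33.420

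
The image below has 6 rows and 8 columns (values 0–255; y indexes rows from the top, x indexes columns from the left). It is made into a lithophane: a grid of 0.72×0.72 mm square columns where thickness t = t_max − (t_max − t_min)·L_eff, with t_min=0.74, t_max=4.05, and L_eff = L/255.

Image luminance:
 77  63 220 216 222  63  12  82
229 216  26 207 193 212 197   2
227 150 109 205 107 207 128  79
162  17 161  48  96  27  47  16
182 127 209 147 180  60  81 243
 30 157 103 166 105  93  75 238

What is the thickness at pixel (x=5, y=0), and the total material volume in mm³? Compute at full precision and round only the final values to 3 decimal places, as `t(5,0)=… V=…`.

span = t_max - t_min = 4.05 - 0.74 = 3.310
L(5,0) = 63, L_eff = 63/255 = 0.247059
t(5,0) = 4.05 - 3.310·0.247059 = 3.232
Σt over all 6·8 pixels = 966237/8500 ≈ 113.6749412
V = pitch²·Σt = 0.72²·966237/8500 = 58.929

t(5,0)=3.232 V=58.929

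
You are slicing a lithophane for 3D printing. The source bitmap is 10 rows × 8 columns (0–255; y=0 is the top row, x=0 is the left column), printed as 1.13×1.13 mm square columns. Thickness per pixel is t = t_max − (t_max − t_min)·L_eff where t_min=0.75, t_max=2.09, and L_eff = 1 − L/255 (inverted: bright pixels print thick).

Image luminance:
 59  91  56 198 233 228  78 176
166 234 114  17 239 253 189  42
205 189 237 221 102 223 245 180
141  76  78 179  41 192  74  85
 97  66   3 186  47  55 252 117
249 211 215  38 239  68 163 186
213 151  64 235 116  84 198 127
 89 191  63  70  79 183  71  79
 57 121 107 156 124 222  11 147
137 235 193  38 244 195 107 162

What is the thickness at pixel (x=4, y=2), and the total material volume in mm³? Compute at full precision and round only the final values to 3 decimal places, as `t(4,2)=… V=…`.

span = t_max - t_min = 2.09 - 0.75 = 1.340
L(4,2) = 102, L_eff = 1 - 102/255 = 0.600000 (inverted)
t(4,2) = 2.09 - 1.340·0.600000 = 1.286
Σt over all 10·8 pixels = 761117/6375 ≈ 119.3909020
V = pitch²·Σt = 1.13²·761117/6375 = 152.450

t(4,2)=1.286 V=152.450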